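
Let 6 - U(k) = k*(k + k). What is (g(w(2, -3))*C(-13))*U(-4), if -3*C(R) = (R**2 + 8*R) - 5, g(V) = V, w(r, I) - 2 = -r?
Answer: 0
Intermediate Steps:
w(r, I) = 2 - r
C(R) = 5/3 - 8*R/3 - R**2/3 (C(R) = -((R**2 + 8*R) - 5)/3 = -(-5 + R**2 + 8*R)/3 = 5/3 - 8*R/3 - R**2/3)
U(k) = 6 - 2*k**2 (U(k) = 6 - k*(k + k) = 6 - k*2*k = 6 - 2*k**2)
(g(w(2, -3))*C(-13))*U(-4) = ((2 - 1*2)*(5/3 - 8/3*(-13) - 1/3*(-13)**2))*(6 - 2*(-4)**2) = ((2 - 2)*(5/3 + 104/3 - 1/3*169))*(6 - 2*16) = (0*(5/3 + 104/3 - 169/3))*(6 - 32) = (0*(-20))*(-26) = 0*(-26) = 0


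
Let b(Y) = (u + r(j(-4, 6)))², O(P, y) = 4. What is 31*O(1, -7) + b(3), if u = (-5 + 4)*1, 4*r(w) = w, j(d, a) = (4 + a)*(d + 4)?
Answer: 125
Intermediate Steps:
j(d, a) = (4 + a)*(4 + d)
r(w) = w/4
u = -1 (u = -1*1 = -1)
b(Y) = 1 (b(Y) = (-1 + (16 + 4*6 + 4*(-4) + 6*(-4))/4)² = (-1 + (16 + 24 - 16 - 24)/4)² = (-1 + (¼)*0)² = (-1 + 0)² = (-1)² = 1)
31*O(1, -7) + b(3) = 31*4 + 1 = 124 + 1 = 125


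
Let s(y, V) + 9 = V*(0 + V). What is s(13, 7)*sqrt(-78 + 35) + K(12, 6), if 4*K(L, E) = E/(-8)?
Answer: -3/16 + 40*I*sqrt(43) ≈ -0.1875 + 262.3*I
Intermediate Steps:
K(L, E) = -E/32 (K(L, E) = (E/(-8))/4 = (E*(-1/8))/4 = (-E/8)/4 = -E/32)
s(y, V) = -9 + V**2 (s(y, V) = -9 + V*(0 + V) = -9 + V*V = -9 + V**2)
s(13, 7)*sqrt(-78 + 35) + K(12, 6) = (-9 + 7**2)*sqrt(-78 + 35) - 1/32*6 = (-9 + 49)*sqrt(-43) - 3/16 = 40*(I*sqrt(43)) - 3/16 = 40*I*sqrt(43) - 3/16 = -3/16 + 40*I*sqrt(43)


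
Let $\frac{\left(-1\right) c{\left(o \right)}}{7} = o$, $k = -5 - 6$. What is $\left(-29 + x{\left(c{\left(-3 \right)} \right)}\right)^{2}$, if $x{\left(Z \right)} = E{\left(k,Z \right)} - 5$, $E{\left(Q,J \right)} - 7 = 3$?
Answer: $576$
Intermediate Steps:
$k = -11$ ($k = -5 - 6 = -11$)
$E{\left(Q,J \right)} = 10$ ($E{\left(Q,J \right)} = 7 + 3 = 10$)
$c{\left(o \right)} = - 7 o$
$x{\left(Z \right)} = 5$ ($x{\left(Z \right)} = 10 - 5 = 5$)
$\left(-29 + x{\left(c{\left(-3 \right)} \right)}\right)^{2} = \left(-29 + 5\right)^{2} = \left(-24\right)^{2} = 576$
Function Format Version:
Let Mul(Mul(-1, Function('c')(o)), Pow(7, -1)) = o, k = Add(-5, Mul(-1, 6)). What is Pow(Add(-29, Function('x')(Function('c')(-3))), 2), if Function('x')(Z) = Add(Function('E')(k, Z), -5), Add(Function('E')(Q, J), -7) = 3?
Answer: 576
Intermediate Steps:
k = -11 (k = Add(-5, -6) = -11)
Function('E')(Q, J) = 10 (Function('E')(Q, J) = Add(7, 3) = 10)
Function('c')(o) = Mul(-7, o)
Function('x')(Z) = 5 (Function('x')(Z) = Add(10, -5) = 5)
Pow(Add(-29, Function('x')(Function('c')(-3))), 2) = Pow(Add(-29, 5), 2) = Pow(-24, 2) = 576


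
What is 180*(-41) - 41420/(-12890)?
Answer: -9508678/1289 ≈ -7376.8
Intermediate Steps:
180*(-41) - 41420/(-12890) = -7380 - 41420*(-1/12890) = -7380 + 4142/1289 = -9508678/1289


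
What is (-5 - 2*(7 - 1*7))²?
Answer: 25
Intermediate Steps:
(-5 - 2*(7 - 1*7))² = (-5 - 2*(7 - 7))² = (-5 - 2*0)² = (-5 + 0)² = (-5)² = 25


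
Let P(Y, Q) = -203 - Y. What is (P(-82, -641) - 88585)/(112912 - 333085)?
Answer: 88706/220173 ≈ 0.40289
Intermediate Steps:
(P(-82, -641) - 88585)/(112912 - 333085) = ((-203 - 1*(-82)) - 88585)/(112912 - 333085) = ((-203 + 82) - 88585)/(-220173) = (-121 - 88585)*(-1/220173) = -88706*(-1/220173) = 88706/220173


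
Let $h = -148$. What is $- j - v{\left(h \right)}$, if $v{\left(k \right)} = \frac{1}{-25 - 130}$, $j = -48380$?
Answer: $\frac{7498901}{155} \approx 48380.0$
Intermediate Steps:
$v{\left(k \right)} = - \frac{1}{155}$ ($v{\left(k \right)} = \frac{1}{-155} = - \frac{1}{155}$)
$- j - v{\left(h \right)} = \left(-1\right) \left(-48380\right) - - \frac{1}{155} = 48380 + \frac{1}{155} = \frac{7498901}{155}$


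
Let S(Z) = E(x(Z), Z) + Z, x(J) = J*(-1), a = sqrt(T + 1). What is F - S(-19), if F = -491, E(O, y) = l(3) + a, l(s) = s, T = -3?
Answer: -475 - I*sqrt(2) ≈ -475.0 - 1.4142*I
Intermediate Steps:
a = I*sqrt(2) (a = sqrt(-3 + 1) = sqrt(-2) = I*sqrt(2) ≈ 1.4142*I)
x(J) = -J
E(O, y) = 3 + I*sqrt(2)
S(Z) = 3 + Z + I*sqrt(2) (S(Z) = (3 + I*sqrt(2)) + Z = 3 + Z + I*sqrt(2))
F - S(-19) = -491 - (3 - 19 + I*sqrt(2)) = -491 - (-16 + I*sqrt(2)) = -491 + (16 - I*sqrt(2)) = -475 - I*sqrt(2)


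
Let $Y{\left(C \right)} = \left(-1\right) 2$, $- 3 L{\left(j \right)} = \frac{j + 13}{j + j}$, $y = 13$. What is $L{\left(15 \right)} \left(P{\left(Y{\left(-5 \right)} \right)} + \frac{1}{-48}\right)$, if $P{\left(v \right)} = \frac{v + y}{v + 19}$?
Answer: $- \frac{3577}{18360} \approx -0.19483$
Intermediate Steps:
$L{\left(j \right)} = - \frac{13 + j}{6 j}$ ($L{\left(j \right)} = - \frac{\left(j + 13\right) \frac{1}{j + j}}{3} = - \frac{\left(13 + j\right) \frac{1}{2 j}}{3} = - \frac{\frac{1}{2} \frac{1}{j} \left(13 + j\right)}{3} = - \frac{13 + j}{6 j}$)
$Y{\left(C \right)} = -2$
$P{\left(v \right)} = \frac{13 + v}{19 + v}$ ($P{\left(v \right)} = \frac{v + 13}{v + 19} = \frac{13 + v}{19 + v}$)
$L{\left(15 \right)} \left(P{\left(Y{\left(-5 \right)} \right)} + \frac{1}{-48}\right) = \frac{-13 - 15}{6 \cdot 15} \left(\frac{13 - 2}{19 - 2} + \frac{1}{-48}\right) = \frac{1}{6} \cdot \frac{1}{15} \left(-13 - 15\right) \left(\frac{1}{17} \cdot 11 - \frac{1}{48}\right) = \frac{1}{6} \cdot \frac{1}{15} \left(-28\right) \left(\frac{1}{17} \cdot 11 - \frac{1}{48}\right) = - \frac{14 \left(\frac{11}{17} - \frac{1}{48}\right)}{45} = \left(- \frac{14}{45}\right) \frac{511}{816} = - \frac{3577}{18360}$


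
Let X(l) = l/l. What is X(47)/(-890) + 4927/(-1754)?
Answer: -1096696/390265 ≈ -2.8101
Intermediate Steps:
X(l) = 1
X(47)/(-890) + 4927/(-1754) = 1/(-890) + 4927/(-1754) = 1*(-1/890) + 4927*(-1/1754) = -1/890 - 4927/1754 = -1096696/390265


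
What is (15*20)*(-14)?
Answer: -4200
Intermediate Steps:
(15*20)*(-14) = 300*(-14) = -4200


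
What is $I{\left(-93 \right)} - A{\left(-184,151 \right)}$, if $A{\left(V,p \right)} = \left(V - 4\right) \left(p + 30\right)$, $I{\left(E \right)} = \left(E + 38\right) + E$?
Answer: $33880$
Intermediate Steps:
$I{\left(E \right)} = 38 + 2 E$ ($I{\left(E \right)} = \left(38 + E\right) + E = 38 + 2 E$)
$A{\left(V,p \right)} = \left(-4 + V\right) \left(30 + p\right)$
$I{\left(-93 \right)} - A{\left(-184,151 \right)} = \left(38 + 2 \left(-93\right)\right) - \left(-120 - 604 + 30 \left(-184\right) - 27784\right) = \left(38 - 186\right) - \left(-120 - 604 - 5520 - 27784\right) = -148 - -34028 = -148 + 34028 = 33880$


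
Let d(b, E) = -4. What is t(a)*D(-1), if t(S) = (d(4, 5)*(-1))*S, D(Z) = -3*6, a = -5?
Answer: 360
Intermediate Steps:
D(Z) = -18
t(S) = 4*S (t(S) = (-4*(-1))*S = 4*S)
t(a)*D(-1) = (4*(-5))*(-18) = -20*(-18) = 360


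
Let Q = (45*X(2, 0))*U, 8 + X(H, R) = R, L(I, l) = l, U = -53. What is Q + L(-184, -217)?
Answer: 18863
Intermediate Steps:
X(H, R) = -8 + R
Q = 19080 (Q = (45*(-8 + 0))*(-53) = (45*(-8))*(-53) = -360*(-53) = 19080)
Q + L(-184, -217) = 19080 - 217 = 18863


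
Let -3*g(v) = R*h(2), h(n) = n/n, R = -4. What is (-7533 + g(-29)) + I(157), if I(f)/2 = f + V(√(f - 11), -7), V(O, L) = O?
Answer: -21653/3 + 2*√146 ≈ -7193.5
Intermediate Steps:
h(n) = 1
g(v) = 4/3 (g(v) = -(-4)/3 = -⅓*(-4) = 4/3)
I(f) = 2*f + 2*√(-11 + f) (I(f) = 2*(f + √(f - 11)) = 2*(f + √(-11 + f)) = 2*f + 2*√(-11 + f))
(-7533 + g(-29)) + I(157) = (-7533 + 4/3) + (2*157 + 2*√(-11 + 157)) = -22595/3 + (314 + 2*√146) = -21653/3 + 2*√146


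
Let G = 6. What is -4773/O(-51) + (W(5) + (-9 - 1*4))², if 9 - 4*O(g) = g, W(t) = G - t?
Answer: -871/5 ≈ -174.20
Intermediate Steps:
W(t) = 6 - t
O(g) = 9/4 - g/4
-4773/O(-51) + (W(5) + (-9 - 1*4))² = -4773/(9/4 - ¼*(-51)) + ((6 - 1*5) + (-9 - 1*4))² = -4773/(9/4 + 51/4) + ((6 - 5) + (-9 - 4))² = -4773/15 + (1 - 13)² = -4773*1/15 + (-12)² = -1591/5 + 144 = -871/5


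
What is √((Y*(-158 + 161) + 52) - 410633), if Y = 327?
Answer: 640*I ≈ 640.0*I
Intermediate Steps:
√((Y*(-158 + 161) + 52) - 410633) = √((327*(-158 + 161) + 52) - 410633) = √((327*3 + 52) - 410633) = √((981 + 52) - 410633) = √(1033 - 410633) = √(-409600) = 640*I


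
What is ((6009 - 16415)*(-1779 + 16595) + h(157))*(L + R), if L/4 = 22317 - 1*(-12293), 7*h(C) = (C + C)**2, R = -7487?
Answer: -141315111317628/7 ≈ -2.0188e+13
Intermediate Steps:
h(C) = 4*C**2/7 (h(C) = (C + C)**2/7 = (2*C)**2/7 = (4*C**2)/7 = 4*C**2/7)
L = 138440 (L = 4*(22317 - 1*(-12293)) = 4*(22317 + 12293) = 4*34610 = 138440)
((6009 - 16415)*(-1779 + 16595) + h(157))*(L + R) = ((6009 - 16415)*(-1779 + 16595) + (4/7)*157**2)*(138440 - 7487) = (-10406*14816 + (4/7)*24649)*130953 = (-154175296 + 98596/7)*130953 = -1079128476/7*130953 = -141315111317628/7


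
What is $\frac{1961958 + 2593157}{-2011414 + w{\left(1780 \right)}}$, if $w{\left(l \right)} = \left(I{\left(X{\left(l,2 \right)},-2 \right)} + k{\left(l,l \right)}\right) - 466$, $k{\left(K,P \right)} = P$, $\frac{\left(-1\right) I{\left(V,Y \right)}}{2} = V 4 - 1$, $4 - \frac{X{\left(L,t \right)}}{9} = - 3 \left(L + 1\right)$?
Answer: $- \frac{4555115}{2395082} \approx -1.9019$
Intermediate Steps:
$X{\left(L,t \right)} = 63 + 27 L$ ($X{\left(L,t \right)} = 36 - 9 \left(- 3 \left(L + 1\right)\right) = 36 - 9 \left(- 3 \left(1 + L\right)\right) = 36 - 9 \left(-3 - 3 L\right) = 36 + \left(27 + 27 L\right) = 63 + 27 L$)
$I{\left(V,Y \right)} = 2 - 8 V$ ($I{\left(V,Y \right)} = - 2 \left(V 4 - 1\right) = - 2 \left(4 V - 1\right) = - 2 \left(-1 + 4 V\right) = 2 - 8 V$)
$w{\left(l \right)} = -968 - 215 l$ ($w{\left(l \right)} = \left(\left(2 - 8 \left(63 + 27 l\right)\right) + l\right) - 466 = \left(\left(2 - \left(504 + 216 l\right)\right) + l\right) - 466 = \left(\left(-502 - 216 l\right) + l\right) - 466 = \left(-502 - 215 l\right) - 466 = -968 - 215 l$)
$\frac{1961958 + 2593157}{-2011414 + w{\left(1780 \right)}} = \frac{1961958 + 2593157}{-2011414 - 383668} = \frac{4555115}{-2011414 - 383668} = \frac{4555115}{-2395082} = 4555115 \left(- \frac{1}{2395082}\right) = - \frac{4555115}{2395082}$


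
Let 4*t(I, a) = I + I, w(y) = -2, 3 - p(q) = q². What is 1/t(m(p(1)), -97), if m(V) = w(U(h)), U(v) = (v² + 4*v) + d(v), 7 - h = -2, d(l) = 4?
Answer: -1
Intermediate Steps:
h = 9 (h = 7 - 1*(-2) = 7 + 2 = 9)
U(v) = 4 + v² + 4*v (U(v) = (v² + 4*v) + 4 = 4 + v² + 4*v)
p(q) = 3 - q²
m(V) = -2
t(I, a) = I/2 (t(I, a) = (I + I)/4 = (2*I)/4 = I/2)
1/t(m(p(1)), -97) = 1/((½)*(-2)) = 1/(-1) = -1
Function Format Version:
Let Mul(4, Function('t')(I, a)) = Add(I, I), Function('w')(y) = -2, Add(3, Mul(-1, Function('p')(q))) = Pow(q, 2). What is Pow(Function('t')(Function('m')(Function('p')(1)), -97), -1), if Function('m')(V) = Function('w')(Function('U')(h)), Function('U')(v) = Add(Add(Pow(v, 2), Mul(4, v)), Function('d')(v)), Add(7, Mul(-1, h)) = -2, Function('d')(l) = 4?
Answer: -1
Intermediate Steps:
h = 9 (h = Add(7, Mul(-1, -2)) = Add(7, 2) = 9)
Function('U')(v) = Add(4, Pow(v, 2), Mul(4, v)) (Function('U')(v) = Add(Add(Pow(v, 2), Mul(4, v)), 4) = Add(4, Pow(v, 2), Mul(4, v)))
Function('p')(q) = Add(3, Mul(-1, Pow(q, 2)))
Function('m')(V) = -2
Function('t')(I, a) = Mul(Rational(1, 2), I) (Function('t')(I, a) = Mul(Rational(1, 4), Add(I, I)) = Mul(Rational(1, 4), Mul(2, I)) = Mul(Rational(1, 2), I))
Pow(Function('t')(Function('m')(Function('p')(1)), -97), -1) = Pow(Mul(Rational(1, 2), -2), -1) = Pow(-1, -1) = -1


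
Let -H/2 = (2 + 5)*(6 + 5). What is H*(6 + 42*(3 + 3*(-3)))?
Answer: 37884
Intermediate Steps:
H = -154 (H = -2*(2 + 5)*(6 + 5) = -14*11 = -2*77 = -154)
H*(6 + 42*(3 + 3*(-3))) = -154*(6 + 42*(3 + 3*(-3))) = -154*(6 + 42*(3 - 9)) = -154*(6 + 42*(-6)) = -154*(6 - 252) = -154*(-246) = 37884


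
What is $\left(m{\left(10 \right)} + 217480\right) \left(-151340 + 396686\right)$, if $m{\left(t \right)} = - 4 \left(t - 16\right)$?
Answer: $53363736384$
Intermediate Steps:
$m{\left(t \right)} = 64 - 4 t$ ($m{\left(t \right)} = - 4 \left(t - 16\right) = - 4 \left(-16 + t\right) = 64 - 4 t$)
$\left(m{\left(10 \right)} + 217480\right) \left(-151340 + 396686\right) = \left(\left(64 - 40\right) + 217480\right) \left(-151340 + 396686\right) = \left(\left(64 - 40\right) + 217480\right) 245346 = \left(24 + 217480\right) 245346 = 217504 \cdot 245346 = 53363736384$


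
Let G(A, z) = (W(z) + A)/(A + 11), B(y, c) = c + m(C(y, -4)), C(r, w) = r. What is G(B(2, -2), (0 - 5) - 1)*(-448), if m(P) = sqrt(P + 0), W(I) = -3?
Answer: 21056/79 - 6272*sqrt(2)/79 ≈ 154.25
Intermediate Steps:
m(P) = sqrt(P)
B(y, c) = c + sqrt(y)
G(A, z) = (-3 + A)/(11 + A) (G(A, z) = (-3 + A)/(A + 11) = (-3 + A)/(11 + A))
G(B(2, -2), (0 - 5) - 1)*(-448) = ((-3 + (-2 + sqrt(2)))/(11 + (-2 + sqrt(2))))*(-448) = ((-5 + sqrt(2))/(9 + sqrt(2)))*(-448) = -448*(-5 + sqrt(2))/(9 + sqrt(2))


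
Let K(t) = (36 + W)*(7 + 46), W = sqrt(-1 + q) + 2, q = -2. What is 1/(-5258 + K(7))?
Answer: -3244/10531963 - 53*I*sqrt(3)/10531963 ≈ -0.00030801 - 8.7162e-6*I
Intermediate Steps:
W = 2 + I*sqrt(3) (W = sqrt(-1 - 2) + 2 = sqrt(-3) + 2 = I*sqrt(3) + 2 = 2 + I*sqrt(3) ≈ 2.0 + 1.732*I)
K(t) = 2014 + 53*I*sqrt(3) (K(t) = (36 + (2 + I*sqrt(3)))*(7 + 46) = (38 + I*sqrt(3))*53 = 2014 + 53*I*sqrt(3))
1/(-5258 + K(7)) = 1/(-5258 + (2014 + 53*I*sqrt(3))) = 1/(-3244 + 53*I*sqrt(3))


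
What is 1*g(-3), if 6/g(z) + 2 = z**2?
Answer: 6/7 ≈ 0.85714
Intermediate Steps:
g(z) = 6/(-2 + z**2)
1*g(-3) = 1*(6/(-2 + (-3)**2)) = 1*(6/(-2 + 9)) = 1*(6/7) = 6/7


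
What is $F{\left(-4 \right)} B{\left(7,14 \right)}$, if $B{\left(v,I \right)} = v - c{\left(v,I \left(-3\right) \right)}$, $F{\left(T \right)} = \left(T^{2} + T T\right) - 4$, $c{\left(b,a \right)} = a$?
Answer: $1372$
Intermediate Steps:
$F{\left(T \right)} = -4 + 2 T^{2}$ ($F{\left(T \right)} = \left(T^{2} + T^{2}\right) - 4 = 2 T^{2} - 4 = -4 + 2 T^{2}$)
$B{\left(v,I \right)} = v + 3 I$ ($B{\left(v,I \right)} = v - I \left(-3\right) = v - - 3 I = v + 3 I$)
$F{\left(-4 \right)} B{\left(7,14 \right)} = \left(-4 + 2 \left(-4\right)^{2}\right) \left(7 + 3 \cdot 14\right) = \left(-4 + 2 \cdot 16\right) \left(7 + 42\right) = \left(-4 + 32\right) 49 = 28 \cdot 49 = 1372$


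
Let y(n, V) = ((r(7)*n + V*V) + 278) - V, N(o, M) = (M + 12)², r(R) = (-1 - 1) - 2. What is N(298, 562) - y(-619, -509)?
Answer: 67132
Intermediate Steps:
r(R) = -4 (r(R) = -2 - 2 = -4)
N(o, M) = (12 + M)²
y(n, V) = 278 + V² - V - 4*n (y(n, V) = ((-4*n + V*V) + 278) - V = ((-4*n + V²) + 278) - V = ((V² - 4*n) + 278) - V = (278 + V² - 4*n) - V = 278 + V² - V - 4*n)
N(298, 562) - y(-619, -509) = (12 + 562)² - (278 + (-509)² - 1*(-509) - 4*(-619)) = 574² - (278 + 259081 + 509 + 2476) = 329476 - 1*262344 = 329476 - 262344 = 67132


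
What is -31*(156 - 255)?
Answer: 3069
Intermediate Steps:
-31*(156 - 255) = -31*(-99) = 3069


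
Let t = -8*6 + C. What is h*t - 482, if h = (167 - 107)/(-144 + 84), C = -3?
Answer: -431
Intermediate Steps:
t = -51 (t = -8*6 - 3 = -48 - 3 = -51)
h = -1 (h = 60/(-60) = 60*(-1/60) = -1)
h*t - 482 = -1*(-51) - 482 = 51 - 482 = -431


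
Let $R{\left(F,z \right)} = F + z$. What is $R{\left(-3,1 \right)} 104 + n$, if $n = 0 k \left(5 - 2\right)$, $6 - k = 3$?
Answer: $-208$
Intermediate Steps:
$k = 3$ ($k = 6 - 3 = 3$)
$n = 0$ ($n = 0 \cdot 3 \left(5 - 2\right) = 0 \cdot 3 = 0$)
$R{\left(-3,1 \right)} 104 + n = \left(-3 + 1\right) 104 + 0 = \left(-2\right) 104 + 0 = -208 + 0 = -208$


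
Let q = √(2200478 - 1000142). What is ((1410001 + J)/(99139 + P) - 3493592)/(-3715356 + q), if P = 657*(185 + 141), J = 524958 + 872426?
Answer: 338906393606022611/360420170079521200 + 1094612931647*√75021/1081260510238563600 ≈ 0.94059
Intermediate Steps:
J = 1397384
q = 4*√75021 (q = √1200336 = 4*√75021 ≈ 1095.6)
P = 214182 (P = 657*326 = 214182)
((1410001 + J)/(99139 + P) - 3493592)/(-3715356 + q) = ((1410001 + 1397384)/(99139 + 214182) - 3493592)/(-3715356 + 4*√75021) = (2807385/313321 - 3493592)/(-3715356 + 4*√75021) = -1094612931647/(313321*(-3715356 + 4*√75021))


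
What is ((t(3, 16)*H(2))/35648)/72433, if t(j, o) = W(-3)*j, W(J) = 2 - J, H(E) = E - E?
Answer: 0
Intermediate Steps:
H(E) = 0
t(j, o) = 5*j (t(j, o) = (2 - 1*(-3))*j = (2 + 3)*j = 5*j)
((t(3, 16)*H(2))/35648)/72433 = (((5*3)*0)/35648)/72433 = ((15*0)*(1/35648))*(1/72433) = (0*(1/35648))*(1/72433) = 0*(1/72433) = 0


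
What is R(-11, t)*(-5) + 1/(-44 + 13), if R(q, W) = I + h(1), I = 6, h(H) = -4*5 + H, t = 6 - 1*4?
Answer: 2014/31 ≈ 64.968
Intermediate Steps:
t = 2 (t = 6 - 4 = 2)
h(H) = -20 + H
R(q, W) = -13 (R(q, W) = 6 + (-20 + 1) = 6 - 19 = -13)
R(-11, t)*(-5) + 1/(-44 + 13) = -13*(-5) + 1/(-44 + 13) = 65 + 1/(-31) = 65 - 1/31 = 2014/31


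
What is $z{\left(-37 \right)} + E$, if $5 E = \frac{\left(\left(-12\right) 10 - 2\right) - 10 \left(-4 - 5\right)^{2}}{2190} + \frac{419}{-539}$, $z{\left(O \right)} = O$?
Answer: $- \frac{109897904}{2951025} \approx -37.241$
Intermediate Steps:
$E = - \frac{709979}{2951025}$ ($E = \frac{\frac{\left(\left(-12\right) 10 - 2\right) - 10 \left(-4 - 5\right)^{2}}{2190} + \frac{419}{-539}}{5} = \frac{\left(\left(-120 - 2\right) - 10 \left(-9\right)^{2}\right) \frac{1}{2190} + 419 \left(- \frac{1}{539}\right)}{5} = \frac{\left(-122 - 810\right) \frac{1}{2190} - \frac{419}{539}}{5} = \frac{\left(-932\right) \frac{1}{2190} - \frac{419}{539}}{5} = \frac{- \frac{466}{1095} - \frac{419}{539}}{5} = \frac{1}{5} \left(- \frac{709979}{590205}\right) = - \frac{709979}{2951025} \approx -0.24059$)
$z{\left(-37 \right)} + E = -37 - \frac{709979}{2951025} = - \frac{109897904}{2951025}$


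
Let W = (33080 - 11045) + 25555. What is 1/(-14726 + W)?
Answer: 1/32864 ≈ 3.0428e-5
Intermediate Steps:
W = 47590 (W = 22035 + 25555 = 47590)
1/(-14726 + W) = 1/(-14726 + 47590) = 1/32864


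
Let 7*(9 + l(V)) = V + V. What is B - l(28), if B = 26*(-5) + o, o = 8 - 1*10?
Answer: -131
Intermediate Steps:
l(V) = -9 + 2*V/7 (l(V) = -9 + (V + V)/7 = -9 + (2*V)/7 = -9 + 2*V/7)
o = -2 (o = 8 - 10 = -2)
B = -132 (B = 26*(-5) - 2 = -130 - 2 = -132)
B - l(28) = -132 - (-9 + (2/7)*28) = -132 - (-9 + 8) = -132 - 1*(-1) = -132 + 1 = -131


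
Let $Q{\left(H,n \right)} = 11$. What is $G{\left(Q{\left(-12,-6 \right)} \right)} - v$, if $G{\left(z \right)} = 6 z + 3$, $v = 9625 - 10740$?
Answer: $1184$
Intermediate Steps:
$v = -1115$ ($v = 9625 - 10740 = -1115$)
$G{\left(z \right)} = 3 + 6 z$
$G{\left(Q{\left(-12,-6 \right)} \right)} - v = \left(3 + 6 \cdot 11\right) - -1115 = \left(3 + 66\right) + 1115 = 69 + 1115 = 1184$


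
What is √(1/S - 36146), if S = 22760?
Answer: I*√4681066036710/11380 ≈ 190.12*I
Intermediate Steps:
√(1/S - 36146) = √(1/22760 - 36146) = √(-822682959/22760) = I*√4681066036710/11380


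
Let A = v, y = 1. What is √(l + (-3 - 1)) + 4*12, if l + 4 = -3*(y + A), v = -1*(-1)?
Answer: 48 + I*√14 ≈ 48.0 + 3.7417*I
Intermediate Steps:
v = 1
A = 1
l = -10 (l = -4 - 3*(1 + 1) = -4 - 3*2 = -4 - 6 = -10)
√(l + (-3 - 1)) + 4*12 = √(-10 + (-3 - 1)) + 4*12 = √(-10 - 4) + 48 = √(-14) + 48 = I*√14 + 48 = 48 + I*√14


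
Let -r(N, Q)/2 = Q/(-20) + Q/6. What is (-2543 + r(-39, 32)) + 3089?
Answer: 8078/15 ≈ 538.53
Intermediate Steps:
r(N, Q) = -7*Q/30 (r(N, Q) = -2*(Q/(-20) + Q/6) = -2*(Q*(-1/20) + Q*(1/6)) = -2*(-Q/20 + Q/6) = -7*Q/30)
(-2543 + r(-39, 32)) + 3089 = (-2543 - 7/30*32) + 3089 = (-2543 - 112/15) + 3089 = -38257/15 + 3089 = 8078/15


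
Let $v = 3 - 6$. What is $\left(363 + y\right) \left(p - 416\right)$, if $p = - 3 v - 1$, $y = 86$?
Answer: $-183192$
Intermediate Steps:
$v = -3$ ($v = 3 - 6 = -3$)
$p = 8$ ($p = \left(-3\right) \left(-3\right) - 1 = 9 - 1 = 8$)
$\left(363 + y\right) \left(p - 416\right) = \left(363 + 86\right) \left(8 - 416\right) = 449 \left(-408\right) = -183192$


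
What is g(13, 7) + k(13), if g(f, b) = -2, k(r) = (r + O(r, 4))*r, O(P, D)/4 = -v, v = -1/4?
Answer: 180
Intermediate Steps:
v = -1/4 (v = -1*1/4 = -1/4 ≈ -0.25000)
O(P, D) = 1 (O(P, D) = 4*(-1*(-1/4)) = 4*(1/4) = 1)
k(r) = r*(1 + r) (k(r) = (r + 1)*r = (1 + r)*r = r*(1 + r))
g(13, 7) + k(13) = -2 + 13*(1 + 13) = -2 + 13*14 = -2 + 182 = 180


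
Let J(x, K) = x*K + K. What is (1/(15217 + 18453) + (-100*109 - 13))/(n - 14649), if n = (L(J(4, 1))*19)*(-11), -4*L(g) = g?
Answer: 734881418/968871085 ≈ 0.75849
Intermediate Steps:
J(x, K) = K + K*x (J(x, K) = K*x + K = K + K*x)
L(g) = -g/4
n = 1045/4 (n = (-(1 + 4)/4*19)*(-11) = (-5/4*19)*(-11) = (-¼*5*19)*(-11) = -5/4*19*(-11) = -95/4*(-11) = 1045/4 ≈ 261.25)
(1/(15217 + 18453) + (-100*109 - 13))/(n - 14649) = (1/(15217 + 18453) + (-100*109 - 13))/(1045/4 - 14649) = (1/33670 + (-10900 - 13))/(-57551/4) = (1/33670 - 10913)*(-4/57551) = -367440709/33670*(-4/57551) = 734881418/968871085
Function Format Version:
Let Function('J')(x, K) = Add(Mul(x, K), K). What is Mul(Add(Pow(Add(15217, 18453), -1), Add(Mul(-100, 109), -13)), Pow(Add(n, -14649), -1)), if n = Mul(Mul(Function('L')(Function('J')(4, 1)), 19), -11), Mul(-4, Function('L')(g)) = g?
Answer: Rational(734881418, 968871085) ≈ 0.75849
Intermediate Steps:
Function('J')(x, K) = Add(K, Mul(K, x)) (Function('J')(x, K) = Add(Mul(K, x), K) = Add(K, Mul(K, x)))
Function('L')(g) = Mul(Rational(-1, 4), g)
n = Rational(1045, 4) (n = Mul(Mul(Mul(Rational(-1, 4), Mul(1, Add(1, 4))), 19), -11) = Mul(Mul(Mul(Rational(-1, 4), Mul(1, 5)), 19), -11) = Mul(Mul(Mul(Rational(-1, 4), 5), 19), -11) = Mul(Mul(Rational(-5, 4), 19), -11) = Mul(Rational(-95, 4), -11) = Rational(1045, 4) ≈ 261.25)
Mul(Add(Pow(Add(15217, 18453), -1), Add(Mul(-100, 109), -13)), Pow(Add(n, -14649), -1)) = Mul(Add(Pow(Add(15217, 18453), -1), Add(Mul(-100, 109), -13)), Pow(Add(Rational(1045, 4), -14649), -1)) = Mul(Add(Pow(33670, -1), Add(-10900, -13)), Pow(Rational(-57551, 4), -1)) = Mul(Add(Rational(1, 33670), -10913), Rational(-4, 57551)) = Mul(Rational(-367440709, 33670), Rational(-4, 57551)) = Rational(734881418, 968871085)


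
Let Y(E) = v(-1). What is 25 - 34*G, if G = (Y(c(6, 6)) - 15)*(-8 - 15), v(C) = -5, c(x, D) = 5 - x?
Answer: -15615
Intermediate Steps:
Y(E) = -5
G = 460 (G = (-5 - 15)*(-8 - 15) = -20*(-23) = 460)
25 - 34*G = 25 - 34*460 = 25 - 15640 = -15615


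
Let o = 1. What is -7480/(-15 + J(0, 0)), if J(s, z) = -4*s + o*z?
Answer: 1496/3 ≈ 498.67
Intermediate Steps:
J(s, z) = z - 4*s (J(s, z) = -4*s + 1*z = -4*s + z = z - 4*s)
-7480/(-15 + J(0, 0)) = -7480/(-15 + (0 - 4*0)) = -7480/(-15 + (0 + 0)) = -7480/(-15 + 0) = -7480/(-15) = -7480*(-1/15) = 1496/3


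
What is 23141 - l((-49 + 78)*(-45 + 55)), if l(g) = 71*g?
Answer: 2551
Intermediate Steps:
23141 - l((-49 + 78)*(-45 + 55)) = 23141 - 71*(-49 + 78)*(-45 + 55) = 23141 - 71*29*10 = 23141 - 71*290 = 23141 - 1*20590 = 23141 - 20590 = 2551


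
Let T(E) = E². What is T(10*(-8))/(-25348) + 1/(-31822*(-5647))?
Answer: -287518128063/1138751511058 ≈ -0.25249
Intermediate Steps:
T(10*(-8))/(-25348) + 1/(-31822*(-5647)) = (10*(-8))²/(-25348) + 1/(-31822*(-5647)) = (-80)²*(-1/25348) - 1/31822*(-1/5647) = 6400*(-1/25348) + 1/179698834 = -1600/6337 + 1/179698834 = -287518128063/1138751511058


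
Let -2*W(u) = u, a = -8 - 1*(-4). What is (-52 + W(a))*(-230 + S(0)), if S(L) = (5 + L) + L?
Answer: 11250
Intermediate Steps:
a = -4 (a = -8 + 4 = -4)
W(u) = -u/2
S(L) = 5 + 2*L
(-52 + W(a))*(-230 + S(0)) = (-52 - ½*(-4))*(-230 + (5 + 2*0)) = (-52 + 2)*(-230 + (5 + 0)) = -50*(-230 + 5) = -50*(-225) = 11250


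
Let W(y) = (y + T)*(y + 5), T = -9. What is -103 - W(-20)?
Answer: -538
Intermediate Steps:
W(y) = (-9 + y)*(5 + y) (W(y) = (y - 9)*(y + 5) = (-9 + y)*(5 + y))
-103 - W(-20) = -103 - (-45 + (-20)² - 4*(-20)) = -103 - (-45 + 400 + 80) = -103 - 1*435 = -103 - 435 = -538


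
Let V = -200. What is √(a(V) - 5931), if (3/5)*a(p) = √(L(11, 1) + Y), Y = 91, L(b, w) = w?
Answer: √(-53379 + 30*√23)/3 ≈ 76.909*I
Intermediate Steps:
a(p) = 10*√23/3 (a(p) = 5*√(1 + 91)/3 = 5*√92/3 = 5*(2*√23)/3 = 10*√23/3)
√(a(V) - 5931) = √(10*√23/3 - 5931) = √(-5931 + 10*√23/3)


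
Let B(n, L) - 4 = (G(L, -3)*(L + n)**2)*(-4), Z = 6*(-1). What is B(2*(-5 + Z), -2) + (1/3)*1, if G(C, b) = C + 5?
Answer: -20723/3 ≈ -6907.7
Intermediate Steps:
Z = -6
G(C, b) = 5 + C
B(n, L) = 4 - 4*(L + n)**2*(5 + L) (B(n, L) = 4 + ((5 + L)*(L + n)**2)*(-4) = 4 + ((L + n)**2*(5 + L))*(-4) = 4 - 4*(L + n)**2*(5 + L))
B(2*(-5 + Z), -2) + (1/3)*1 = (4 - 4*(-2 + 2*(-5 - 6))**2*(5 - 2)) + (1/3)*1 = (4 - 4*(-2 + 2*(-11))**2*3) + (1*(1/3))*1 = (4 - 4*(-2 - 22)**2*3) + (1/3)*1 = (4 - 4*(-24)**2*3) + 1/3 = (4 - 4*576*3) + 1/3 = (4 - 6912) + 1/3 = -6908 + 1/3 = -20723/3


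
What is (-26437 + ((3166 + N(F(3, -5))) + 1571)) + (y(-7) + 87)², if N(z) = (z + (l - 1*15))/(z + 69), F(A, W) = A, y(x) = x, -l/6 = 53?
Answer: -183655/12 ≈ -15305.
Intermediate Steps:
l = -318 (l = -6*53 = -318)
N(z) = (-333 + z)/(69 + z) (N(z) = (z + (-318 - 1*15))/(z + 69) = (z + (-318 - 15))/(69 + z) = (z - 333)/(69 + z) = (-333 + z)/(69 + z))
(-26437 + ((3166 + N(F(3, -5))) + 1571)) + (y(-7) + 87)² = (-26437 + ((3166 + (-333 + 3)/(69 + 3)) + 1571)) + (-7 + 87)² = (-26437 + ((3166 - 330/72) + 1571)) + 80² = (-26437 + ((3166 + (1/72)*(-330)) + 1571)) + 6400 = (-26437 + ((3166 - 55/12) + 1571)) + 6400 = (-26437 + (37937/12 + 1571)) + 6400 = (-26437 + 56789/12) + 6400 = -260455/12 + 6400 = -183655/12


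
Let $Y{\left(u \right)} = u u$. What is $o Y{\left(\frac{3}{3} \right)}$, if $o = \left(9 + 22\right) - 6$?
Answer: $25$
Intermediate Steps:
$o = 25$ ($o = 31 - 6 = 25$)
$Y{\left(u \right)} = u^{2}$
$o Y{\left(\frac{3}{3} \right)} = 25 \left(\frac{3}{3}\right)^{2} = 25 \left(3 \cdot \frac{1}{3}\right)^{2} = 25 \cdot 1^{2} = 25 \cdot 1 = 25$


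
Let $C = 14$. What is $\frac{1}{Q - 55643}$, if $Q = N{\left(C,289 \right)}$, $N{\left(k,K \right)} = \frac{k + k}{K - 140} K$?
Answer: $- \frac{149}{8282715} \approx -1.7989 \cdot 10^{-5}$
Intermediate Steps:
$N{\left(k,K \right)} = \frac{2 K k}{-140 + K}$ ($N{\left(k,K \right)} = \frac{2 k}{-140 + K} K = \frac{2 K k}{-140 + K}$)
$Q = \frac{8092}{149}$ ($Q = 2 \cdot 289 \cdot 14 \frac{1}{-140 + 289} = 2 \cdot 289 \cdot 14 \cdot \frac{1}{149} = \frac{8092}{149} \approx 54.309$)
$\frac{1}{Q - 55643} = \frac{1}{\frac{8092}{149} - 55643} = \frac{1}{- \frac{8282715}{149}} = - \frac{149}{8282715}$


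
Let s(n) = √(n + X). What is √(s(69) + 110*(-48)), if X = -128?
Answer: √(-5280 + I*√59) ≈ 0.0529 + 72.664*I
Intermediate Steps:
s(n) = √(-128 + n) (s(n) = √(n - 128) = √(-128 + n))
√(s(69) + 110*(-48)) = √(√(-128 + 69) + 110*(-48)) = √(√(-59) - 5280) = √(I*√59 - 5280) = √(-5280 + I*√59)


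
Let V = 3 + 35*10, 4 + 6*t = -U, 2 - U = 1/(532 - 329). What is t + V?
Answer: 428737/1218 ≈ 352.00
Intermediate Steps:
U = 405/203 (U = 2 - 1/(532 - 329) = 2 - 1/203 = 405/203 ≈ 1.9951)
t = -1217/1218 (t = -2/3 + (-1*405/203)/6 = -2/3 + (1/6)*(-405/203) = -2/3 - 135/406 = -1217/1218 ≈ -0.99918)
V = 353 (V = 3 + 350 = 353)
t + V = -1217/1218 + 353 = 428737/1218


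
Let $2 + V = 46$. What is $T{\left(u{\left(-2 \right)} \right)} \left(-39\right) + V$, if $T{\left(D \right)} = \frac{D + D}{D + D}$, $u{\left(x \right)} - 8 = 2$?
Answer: $5$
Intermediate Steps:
$V = 44$ ($V = -2 + 46 = 44$)
$u{\left(x \right)} = 10$ ($u{\left(x \right)} = 8 + 2 = 10$)
$T{\left(D \right)} = 1$ ($T{\left(D \right)} = \frac{2 D}{2 D} = 2 D \frac{1}{2 D} = 1$)
$T{\left(u{\left(-2 \right)} \right)} \left(-39\right) + V = 1 \left(-39\right) + 44 = -39 + 44 = 5$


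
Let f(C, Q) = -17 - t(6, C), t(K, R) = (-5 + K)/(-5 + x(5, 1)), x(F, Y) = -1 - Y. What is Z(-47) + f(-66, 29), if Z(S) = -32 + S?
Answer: -671/7 ≈ -95.857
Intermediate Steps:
t(K, R) = 5/7 - K/7 (t(K, R) = (-5 + K)/(-5 + (-1 - 1*1)) = (-5 + K)/(-5 + (-1 - 1)) = (-5 + K)/(-5 - 2) = (-5 + K)/(-7) = (-5 + K)*(-1/7) = 5/7 - K/7)
f(C, Q) = -118/7 (f(C, Q) = -17 - (5/7 - 1/7*6) = -17 - (5/7 - 6/7) = -17 - 1*(-1/7) = -17 + 1/7 = -118/7)
Z(-47) + f(-66, 29) = (-32 - 47) - 118/7 = -79 - 118/7 = -671/7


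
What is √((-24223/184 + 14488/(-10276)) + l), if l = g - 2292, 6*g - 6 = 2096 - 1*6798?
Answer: I*√1612661695086498/709044 ≈ 56.637*I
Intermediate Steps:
g = -2348/3 (g = 1 + (2096 - 1*6798)/6 = 1 + (2096 - 6798)/6 = 1 + (⅙)*(-4702) = 1 - 2351/3 = -2348/3 ≈ -782.67)
l = -9224/3 (l = -2348/3 - 2292 = -9224/3 ≈ -3074.7)
√((-24223/184 + 14488/(-10276)) + l) = √((-24223/184 + 14488/(-10276)) - 9224/3) = √((-24223*1/184 + 14488*(-1/10276)) - 9224/3) = √((-24223/184 - 3622/2569) - 9224/3) = √(-62895335/472696 - 9224/3) = √(-4548833909/1418088) = I*√1612661695086498/709044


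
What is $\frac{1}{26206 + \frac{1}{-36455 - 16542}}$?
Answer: $\frac{52997}{1388839381} \approx 3.8159 \cdot 10^{-5}$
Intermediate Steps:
$\frac{1}{26206 + \frac{1}{-36455 - 16542}} = \frac{1}{26206 + \frac{1}{-52997}} = \frac{1}{26206 - \frac{1}{52997}} = \frac{1}{\frac{1388839381}{52997}} = \frac{52997}{1388839381}$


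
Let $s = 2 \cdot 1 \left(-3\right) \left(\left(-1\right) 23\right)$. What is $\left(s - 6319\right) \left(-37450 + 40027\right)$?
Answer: $-15928437$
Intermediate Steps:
$s = 138$ ($s = 2 \left(-3\right) \left(-23\right) = \left(-6\right) \left(-23\right) = 138$)
$\left(s - 6319\right) \left(-37450 + 40027\right) = \left(138 - 6319\right) \left(-37450 + 40027\right) = \left(-6181\right) 2577 = -15928437$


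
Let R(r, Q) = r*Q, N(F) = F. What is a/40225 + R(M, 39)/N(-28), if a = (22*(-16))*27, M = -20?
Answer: 7777347/281575 ≈ 27.621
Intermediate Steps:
a = -9504 (a = -352*27 = -9504)
R(r, Q) = Q*r
a/40225 + R(M, 39)/N(-28) = -9504/40225 + (39*(-20))/(-28) = -9504*1/40225 - 780*(-1/28) = -9504/40225 + 195/7 = 7777347/281575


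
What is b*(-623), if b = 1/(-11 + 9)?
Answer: 623/2 ≈ 311.50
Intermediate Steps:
b = -½ (b = 1/(-2) = -½ ≈ -0.50000)
b*(-623) = -½*(-623) = 623/2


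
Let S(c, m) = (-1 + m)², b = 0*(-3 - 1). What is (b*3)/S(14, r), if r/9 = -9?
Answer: 0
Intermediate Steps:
r = -81 (r = 9*(-9) = -81)
b = 0 (b = 0*(-4) = 0)
(b*3)/S(14, r) = (0*3)/((-1 - 81)²) = 0/((-82)²) = 0/6724 = 0*(1/6724) = 0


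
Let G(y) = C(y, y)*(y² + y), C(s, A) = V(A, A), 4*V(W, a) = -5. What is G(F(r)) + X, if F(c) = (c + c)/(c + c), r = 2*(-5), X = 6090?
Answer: 12175/2 ≈ 6087.5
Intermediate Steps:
V(W, a) = -5/4 (V(W, a) = (¼)*(-5) = -5/4)
C(s, A) = -5/4
r = -10
F(c) = 1 (F(c) = (2*c)/((2*c)) = (2*c)*(1/(2*c)) = 1)
G(y) = -5*y/4 - 5*y²/4 (G(y) = -5*(y² + y)/4 = -5*(y + y²)/4 = -5*y/4 - 5*y²/4)
G(F(r)) + X = -5/4*1*(1 + 1) + 6090 = -5/4*1*2 + 6090 = -5/2 + 6090 = 12175/2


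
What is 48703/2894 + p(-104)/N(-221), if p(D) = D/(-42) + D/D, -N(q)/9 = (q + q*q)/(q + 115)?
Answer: 55945378414/3324185865 ≈ 16.830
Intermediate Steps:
N(q) = -9*(q + q**2)/(115 + q) (N(q) = -9*(q + q*q)/(q + 115) = -9*(q + q**2)/(115 + q))
p(D) = 1 - D/42 (p(D) = D*(-1/42) + 1 = -D/42 + 1 = 1 - D/42)
48703/2894 + p(-104)/N(-221) = 48703/2894 + (1 - 1/42*(-104))/((-9*(-221)*(1 - 221)/(115 - 221))) = 48703*(1/2894) + (1 + 52/21)/((-9*(-221)*(-220)/(-106))) = 48703/2894 + 73/(21*((-9*(-221)*(-1/106)*(-220)))) = 48703/2894 + 73/(21*(218790/53)) = 48703/2894 + (73/21)*(53/218790) = 48703/2894 + 3869/4594590 = 55945378414/3324185865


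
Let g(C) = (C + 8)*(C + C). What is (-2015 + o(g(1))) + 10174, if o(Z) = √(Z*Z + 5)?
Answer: 8159 + √329 ≈ 8177.1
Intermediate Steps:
g(C) = 2*C*(8 + C) (g(C) = (8 + C)*(2*C) = 2*C*(8 + C))
o(Z) = √(5 + Z²) (o(Z) = √(Z² + 5) = √(5 + Z²))
(-2015 + o(g(1))) + 10174 = (-2015 + √(5 + (2*1*(8 + 1))²)) + 10174 = (-2015 + √(5 + (2*1*9)²)) + 10174 = (-2015 + √(5 + 18²)) + 10174 = (-2015 + √(5 + 324)) + 10174 = (-2015 + √329) + 10174 = 8159 + √329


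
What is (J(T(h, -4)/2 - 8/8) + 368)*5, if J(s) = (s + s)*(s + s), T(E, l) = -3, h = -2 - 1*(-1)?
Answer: 1965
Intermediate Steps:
h = -1 (h = -2 + 1 = -1)
J(s) = 4*s² (J(s) = (2*s)*(2*s) = 4*s²)
(J(T(h, -4)/2 - 8/8) + 368)*5 = (4*(-3/2 - 8/8)² + 368)*5 = (4*(-3*½ - 8*⅛)² + 368)*5 = (4*(-3/2 - 1)² + 368)*5 = (4*(-5/2)² + 368)*5 = (4*(25/4) + 368)*5 = (25 + 368)*5 = 393*5 = 1965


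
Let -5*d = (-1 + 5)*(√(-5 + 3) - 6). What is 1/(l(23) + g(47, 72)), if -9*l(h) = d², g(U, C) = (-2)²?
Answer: 20025/50116 - 2700*I*√2/12529 ≈ 0.39957 - 0.30476*I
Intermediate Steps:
g(U, C) = 4
d = 24/5 - 4*I*√2/5 (d = -(-1 + 5)*(√(-5 + 3) - 6)/5 = -4*(√(-2) - 6)/5 = -4*(I*√2 - 6)/5 = -4*(-6 + I*√2)/5 = -(-24 + 4*I*√2)/5 = 24/5 - 4*I*√2/5 ≈ 4.8 - 1.1314*I)
l(h) = -(24/5 - 4*I*√2/5)²/9
1/(l(23) + g(47, 72)) = 1/((-544/225 + 64*I*√2/75) + 4) = 1/(356/225 + 64*I*√2/75)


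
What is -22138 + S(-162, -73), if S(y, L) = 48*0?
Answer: -22138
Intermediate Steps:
S(y, L) = 0
-22138 + S(-162, -73) = -22138 + 0 = -22138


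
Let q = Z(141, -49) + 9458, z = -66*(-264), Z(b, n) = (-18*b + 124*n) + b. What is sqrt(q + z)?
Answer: sqrt(18409) ≈ 135.68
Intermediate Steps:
Z(b, n) = -17*b + 124*n
z = 17424
q = 985 (q = (-17*141 + 124*(-49)) + 9458 = (-2397 - 6076) + 9458 = -8473 + 9458 = 985)
sqrt(q + z) = sqrt(985 + 17424) = sqrt(18409)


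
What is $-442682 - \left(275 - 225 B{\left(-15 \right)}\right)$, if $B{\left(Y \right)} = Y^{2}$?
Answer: $-392332$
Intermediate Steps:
$-442682 - \left(275 - 225 B{\left(-15 \right)}\right) = -442682 - \left(275 - 225 \left(-15\right)^{2}\right) = -442682 - \left(275 - 50625\right) = -442682 - -50350 = -442682 + 50350 = -392332$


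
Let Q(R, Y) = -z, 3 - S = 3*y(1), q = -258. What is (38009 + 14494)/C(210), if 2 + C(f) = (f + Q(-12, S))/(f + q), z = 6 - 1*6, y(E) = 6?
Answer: -140008/17 ≈ -8235.8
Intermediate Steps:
S = -15 (S = 3 - 3*6 = 3 - 1*18 = 3 - 18 = -15)
z = 0 (z = 6 - 6 = 0)
Q(R, Y) = 0 (Q(R, Y) = -1*0 = 0)
C(f) = -2 + f/(-258 + f) (C(f) = -2 + (f + 0)/(f - 258) = -2 + f/(-258 + f))
(38009 + 14494)/C(210) = (38009 + 14494)/(((516 - 1*210)/(-258 + 210))) = 52503/(((516 - 210)/(-48))) = 52503/((-1/48*306)) = 52503/(-51/8) = 52503*(-8/51) = -140008/17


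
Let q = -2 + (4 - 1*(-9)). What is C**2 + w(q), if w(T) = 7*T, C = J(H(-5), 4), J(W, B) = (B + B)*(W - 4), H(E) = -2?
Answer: 2381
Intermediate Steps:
q = 11 (q = -2 + (4 + 9) = -2 + 13 = 11)
J(W, B) = 2*B*(-4 + W) (J(W, B) = (2*B)*(-4 + W) = 2*B*(-4 + W))
C = -48 (C = 2*4*(-4 - 2) = 2*4*(-6) = -48)
C**2 + w(q) = (-48)**2 + 7*11 = 2304 + 77 = 2381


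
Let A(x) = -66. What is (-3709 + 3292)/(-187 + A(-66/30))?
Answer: 417/253 ≈ 1.6482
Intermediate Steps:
(-3709 + 3292)/(-187 + A(-66/30)) = (-3709 + 3292)/(-187 - 66) = -417/(-253) = -417*(-1/253) = 417/253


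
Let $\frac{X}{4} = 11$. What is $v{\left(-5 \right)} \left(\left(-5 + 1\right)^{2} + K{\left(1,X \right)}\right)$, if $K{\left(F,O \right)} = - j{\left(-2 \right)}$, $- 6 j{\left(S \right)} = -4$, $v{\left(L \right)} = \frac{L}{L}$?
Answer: $\frac{46}{3} \approx 15.333$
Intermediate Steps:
$X = 44$ ($X = 4 \cdot 11 = 44$)
$v{\left(L \right)} = 1$
$j{\left(S \right)} = \frac{2}{3}$ ($j{\left(S \right)} = \left(- \frac{1}{6}\right) \left(-4\right) = \frac{2}{3}$)
$K{\left(F,O \right)} = - \frac{2}{3}$ ($K{\left(F,O \right)} = \left(-1\right) \frac{2}{3} = - \frac{2}{3}$)
$v{\left(-5 \right)} \left(\left(-5 + 1\right)^{2} + K{\left(1,X \right)}\right) = 1 \left(\left(-5 + 1\right)^{2} - \frac{2}{3}\right) = 1 \left(\left(-4\right)^{2} - \frac{2}{3}\right) = 1 \left(16 - \frac{2}{3}\right) = 1 \cdot \frac{46}{3} = \frac{46}{3}$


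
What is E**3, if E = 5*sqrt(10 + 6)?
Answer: 8000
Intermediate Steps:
E = 20 (E = 5*sqrt(16) = 5*4 = 20)
E**3 = 20**3 = 8000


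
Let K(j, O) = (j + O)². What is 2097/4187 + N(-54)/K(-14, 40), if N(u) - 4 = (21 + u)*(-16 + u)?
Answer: 427165/108862 ≈ 3.9239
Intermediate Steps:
K(j, O) = (O + j)²
N(u) = 4 + (-16 + u)*(21 + u) (N(u) = 4 + (21 + u)*(-16 + u) = 4 + (-16 + u)*(21 + u))
2097/4187 + N(-54)/K(-14, 40) = 2097/4187 + (-332 + (-54)² + 5*(-54))/((40 - 14)²) = 2097*(1/4187) + (-332 + 2916 - 270)/(26²) = 2097/4187 + 2314/676 = 2097/4187 + 2314*(1/676) = 2097/4187 + 89/26 = 427165/108862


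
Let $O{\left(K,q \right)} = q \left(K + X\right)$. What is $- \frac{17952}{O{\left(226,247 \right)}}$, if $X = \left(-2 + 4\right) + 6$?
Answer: $- \frac{2992}{9633} \approx -0.3106$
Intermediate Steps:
$X = 8$ ($X = 2 + 6 = 8$)
$O{\left(K,q \right)} = q \left(8 + K\right)$ ($O{\left(K,q \right)} = q \left(K + 8\right) = q \left(8 + K\right)$)
$- \frac{17952}{O{\left(226,247 \right)}} = - \frac{17952}{247 \left(8 + 226\right)} = - \frac{17952}{247 \cdot 234} = - \frac{17952}{57798} = \left(-17952\right) \frac{1}{57798} = - \frac{2992}{9633}$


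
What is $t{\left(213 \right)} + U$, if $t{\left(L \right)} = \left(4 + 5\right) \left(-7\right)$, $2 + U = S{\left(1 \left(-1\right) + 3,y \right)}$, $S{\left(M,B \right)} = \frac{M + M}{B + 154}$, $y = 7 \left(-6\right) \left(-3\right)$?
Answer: $- \frac{4549}{70} \approx -64.986$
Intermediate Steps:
$y = 126$ ($y = \left(-42\right) \left(-3\right) = 126$)
$S{\left(M,B \right)} = \frac{2 M}{154 + B}$
$U = - \frac{139}{70}$ ($U = -2 + \frac{2 \left(1 \left(-1\right) + 3\right)}{154 + 126} = -2 + \frac{2 \left(-1 + 3\right)}{280} = -2 + 2 \cdot 2 \cdot \frac{1}{280} = -2 + \frac{1}{70} = - \frac{139}{70} \approx -1.9857$)
$t{\left(L \right)} = -63$ ($t{\left(L \right)} = 9 \left(-7\right) = -63$)
$t{\left(213 \right)} + U = -63 - \frac{139}{70} = - \frac{4549}{70}$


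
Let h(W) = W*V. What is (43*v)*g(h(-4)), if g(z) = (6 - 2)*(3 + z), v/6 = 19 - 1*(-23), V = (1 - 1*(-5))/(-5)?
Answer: 1690416/5 ≈ 3.3808e+5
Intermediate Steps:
V = -6/5 (V = (1 + 5)*(-1/5) = 6*(-1/5) = -6/5 ≈ -1.2000)
h(W) = -6*W/5 (h(W) = W*(-6/5) = -6*W/5)
v = 252 (v = 6*(19 - 1*(-23)) = 6*(19 + 23) = 6*42 = 252)
g(z) = 12 + 4*z (g(z) = 4*(3 + z) = 12 + 4*z)
(43*v)*g(h(-4)) = (43*252)*(12 + 4*(-6/5*(-4))) = 10836*(12 + 4*(24/5)) = 10836*(12 + 96/5) = 10836*(156/5) = 1690416/5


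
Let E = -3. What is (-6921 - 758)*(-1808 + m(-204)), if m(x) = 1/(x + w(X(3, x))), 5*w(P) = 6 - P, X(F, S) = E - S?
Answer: 3373730255/243 ≈ 1.3884e+7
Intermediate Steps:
X(F, S) = -3 - S
w(P) = 6/5 - P/5 (w(P) = (6 - P)/5 = 6/5 - P/5)
m(x) = 1/(9/5 + 6*x/5) (m(x) = 1/(x + (6/5 - (-3 - x)/5)) = 1/(x + (6/5 + (3/5 + x/5))) = 1/(x + (9/5 + x/5)) = 1/(9/5 + 6*x/5))
(-6921 - 758)*(-1808 + m(-204)) = (-6921 - 758)*(-1808 + 5/(3*(3 + 2*(-204)))) = -7679*(-1808 + 5/(3*(3 - 408))) = -7679*(-1808 + (5/3)/(-405)) = -7679*(-1808 + (5/3)*(-1/405)) = -7679*(-1808 - 1/243) = -7679*(-439345/243) = 3373730255/243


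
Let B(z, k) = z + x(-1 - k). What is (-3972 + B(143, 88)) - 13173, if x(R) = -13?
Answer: -17015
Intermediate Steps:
B(z, k) = -13 + z (B(z, k) = z - 13 = -13 + z)
(-3972 + B(143, 88)) - 13173 = (-3972 + (-13 + 143)) - 13173 = (-3972 + 130) - 13173 = -3842 - 13173 = -17015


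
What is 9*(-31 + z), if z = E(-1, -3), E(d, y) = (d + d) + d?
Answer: -306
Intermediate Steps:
E(d, y) = 3*d (E(d, y) = 2*d + d = 3*d)
z = -3 (z = 3*(-1) = -3)
9*(-31 + z) = 9*(-31 - 3) = 9*(-34) = -306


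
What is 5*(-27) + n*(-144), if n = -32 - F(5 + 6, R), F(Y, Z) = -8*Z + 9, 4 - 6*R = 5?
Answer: 5961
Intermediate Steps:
R = -⅙ (R = ⅔ - ⅙*5 = ⅔ - ⅚ = -⅙ ≈ -0.16667)
F(Y, Z) = 9 - 8*Z
n = -127/3 (n = -32 - (9 - 8*(-⅙)) = -32 - (9 + 4/3) = -32 - 1*31/3 = -32 - 31/3 = -127/3 ≈ -42.333)
5*(-27) + n*(-144) = 5*(-27) - 127/3*(-144) = -135 + 6096 = 5961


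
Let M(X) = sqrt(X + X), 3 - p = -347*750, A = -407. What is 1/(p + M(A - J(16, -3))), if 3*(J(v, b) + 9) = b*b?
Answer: 260253/67731624811 - I*sqrt(802)/67731624811 ≈ 3.8424e-6 - 4.1811e-10*I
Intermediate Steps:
J(v, b) = -9 + b**2/3 (J(v, b) = -9 + (b*b)/3 = -9 + b**2/3)
p = 260253 (p = 3 - (-347)*750 = 3 - 1*(-260250) = 3 + 260250 = 260253)
M(X) = sqrt(2)*sqrt(X) (M(X) = sqrt(2*X) = sqrt(2)*sqrt(X))
1/(p + M(A - J(16, -3))) = 1/(260253 + sqrt(2)*sqrt(-407 - (-9 + (1/3)*(-3)**2))) = 1/(260253 + sqrt(2)*sqrt(-407 - (-9 + (1/3)*9))) = 1/(260253 + sqrt(2)*sqrt(-407 - (-9 + 3))) = 1/(260253 + sqrt(2)*sqrt(-407 - 1*(-6))) = 1/(260253 + sqrt(2)*sqrt(-407 + 6)) = 1/(260253 + sqrt(2)*sqrt(-401)) = 1/(260253 + sqrt(2)*(I*sqrt(401))) = 1/(260253 + I*sqrt(802))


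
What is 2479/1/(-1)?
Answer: -2479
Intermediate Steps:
2479/1/(-1) = 2479/(-1) = -1*2479 = -2479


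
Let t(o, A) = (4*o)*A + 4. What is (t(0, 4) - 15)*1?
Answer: -11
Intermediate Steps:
t(o, A) = 4 + 4*A*o (t(o, A) = 4*A*o + 4 = 4 + 4*A*o)
(t(0, 4) - 15)*1 = ((4 + 4*4*0) - 15)*1 = ((4 + 0) - 15)*1 = (4 - 15)*1 = -11*1 = -11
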